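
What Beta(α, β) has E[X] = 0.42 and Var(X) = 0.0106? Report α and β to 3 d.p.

Write ν = α+β; then α = μν and Var = μ(1−μ)/(ν+1).
ν = μ(1−μ)/Var − 1 = 0.2436/0.0106 − 1 = 21.9811.
α = 0.42·21.9811 = 9.232, β = 0.58·21.9811 = 12.749.

α = 9.232, β = 12.749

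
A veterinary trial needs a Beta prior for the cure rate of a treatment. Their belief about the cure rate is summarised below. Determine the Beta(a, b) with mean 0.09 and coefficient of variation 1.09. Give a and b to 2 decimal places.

Var = (CV·μ)² = (1.09×0.09)² = 0.009624.
a+b = μ(1−μ)/Var − 1 = 0.0819/0.009624 − 1 = 7.5103.
Thus a = 0.09·7.5103 = 0.68 and b = 0.91·7.5103 = 6.83.

a = 0.68, b = 6.83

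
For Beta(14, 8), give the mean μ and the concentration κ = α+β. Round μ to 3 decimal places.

μ = 0.636, κ = 22

κ = α+β = 14+8 = 22; μ = α/κ = 14/22 = 0.636.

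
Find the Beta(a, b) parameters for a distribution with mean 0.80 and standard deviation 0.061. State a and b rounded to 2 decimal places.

a = 33.60, b = 8.40

First σ² = 0.003721. Setting a = μn, b = (1−μ)n with n = a+b,
μ(1−μ)/(n+1) = 0.003721 ⇒ n+1 = 0.1600/0.003721 = 42.9992 ⇒ n = 41.9992.
Hence a = 0.80×41.9992 = 33.60, b = 0.20×41.9992 = 8.40.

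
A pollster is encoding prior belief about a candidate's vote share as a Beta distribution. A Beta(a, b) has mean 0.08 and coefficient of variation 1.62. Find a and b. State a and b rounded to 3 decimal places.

a = 0.271, b = 3.111

σ = CV·μ = 1.62×0.08 = 0.12960, so σ² = 0.016796.
s+1 = μ(1−μ)/σ² = 0.0736/0.016796 = 4.3820, so s = a+b = 3.3820.
a = μs = 0.271, b = (1−μ)s = 3.111.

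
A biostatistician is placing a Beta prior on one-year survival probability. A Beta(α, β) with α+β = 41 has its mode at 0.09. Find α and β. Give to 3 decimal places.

For α,β>1 the mode is (α−1)/(α+β−2), so α = mode·(κ−2)+1 = 0.09×39+1 = 4.510.
And β = (1−mode)·(κ−2)+1 = 0.91×39+1 = 36.490.

α = 4.510, β = 36.490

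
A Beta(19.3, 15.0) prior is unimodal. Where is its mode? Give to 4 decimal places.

0.5666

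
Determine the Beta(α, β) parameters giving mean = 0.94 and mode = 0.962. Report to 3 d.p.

α = 39.480, β = 2.520

With s = α+β: μ = α/s and mode = (α−1)/(s−2). Eliminating α = μs,
μs − 1 = m(s−2) ⇒ s(μ−m) = 1−2m ⇒ s = -0.924/-0.022 = 42.0000.
So α = μs = 39.480, β = (1−μ)s = 2.520.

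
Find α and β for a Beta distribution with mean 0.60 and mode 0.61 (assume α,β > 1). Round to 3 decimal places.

With s = α+β: μ = α/s and mode = (α−1)/(s−2). Eliminating α = μs,
μs − 1 = m(s−2) ⇒ s(μ−m) = 1−2m ⇒ s = -0.22/-0.01 = 22.0000.
So α = μs = 13.200, β = (1−μ)s = 8.800.

α = 13.200, β = 8.800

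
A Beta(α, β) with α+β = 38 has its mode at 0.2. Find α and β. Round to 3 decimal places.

α = 8.200, β = 29.800

Mode = (α−1)/(κ−2) with κ = α+β, so α−1 = 0.2·36 = 7.200.
α = 8.200; β = κ − α = 29.800.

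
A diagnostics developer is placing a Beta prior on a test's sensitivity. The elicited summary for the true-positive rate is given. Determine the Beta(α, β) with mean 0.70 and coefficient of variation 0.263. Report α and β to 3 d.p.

α = 3.637, β = 1.559

Var = (CV·μ)² = (0.263×0.70)² = 0.033893.
α+β = μ(1−μ)/Var − 1 = 0.2100/0.033893 − 1 = 5.1960.
Thus α = 0.70·5.1960 = 3.637 and β = 0.30·5.1960 = 1.559.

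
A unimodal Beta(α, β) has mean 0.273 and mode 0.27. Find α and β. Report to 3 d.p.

With s = α+β: μ = α/s and mode = (α−1)/(s−2). Eliminating α = μs,
μs − 1 = m(s−2) ⇒ s(μ−m) = 1−2m ⇒ s = 0.46/0.003 = 153.3333.
So α = μs = 41.860, β = (1−μ)s = 111.473.

α = 41.860, β = 111.473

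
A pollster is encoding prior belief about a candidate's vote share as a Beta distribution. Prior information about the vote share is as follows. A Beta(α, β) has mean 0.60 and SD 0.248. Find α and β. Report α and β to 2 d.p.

α = 1.74, β = 1.16

σ² = 0.248² = 0.061504.
With s = α+β, Var = μ(1−μ)/(s+1), so s+1 = (0.60×0.40)/0.061504 = 3.9022 and s = 2.9022.
α = μs = 1.74, β = (1−μ)s = 1.16.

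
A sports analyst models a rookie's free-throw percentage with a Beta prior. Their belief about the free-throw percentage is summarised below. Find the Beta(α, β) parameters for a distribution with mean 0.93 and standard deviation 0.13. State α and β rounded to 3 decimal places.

α = 2.652, β = 0.200

First σ² = 0.0169. Setting α = μn, β = (1−μ)n with n = α+β,
μ(1−μ)/(n+1) = 0.0169 ⇒ n+1 = 0.0651/0.0169 = 3.8521 ⇒ n = 2.8521.
Hence α = 0.93×2.8521 = 2.652, β = 0.07×2.8521 = 0.200.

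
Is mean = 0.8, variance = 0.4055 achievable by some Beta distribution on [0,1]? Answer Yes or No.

No

The Beta variance bound is σ² < μ(1−μ).
Here μ(1−μ) = 0.8×0.2 = 0.16, and 0.4055 ≥ 0.16.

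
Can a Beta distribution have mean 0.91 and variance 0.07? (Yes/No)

The Beta variance bound is σ² < μ(1−μ).
Here μ(1−μ) = 0.91×0.09 = 0.0819, and 0.07 < 0.0819.

Yes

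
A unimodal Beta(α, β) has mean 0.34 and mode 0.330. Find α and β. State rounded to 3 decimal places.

Let s = α+β. Mean gives α = μs = 0.34s; mode gives (α−1)/(s−2) = 0.330.
Substituting: 0.34s − 1 = 0.330(s−2) = 0.330s − 0.660, so 0.010s = 0.340 and s = 34.0000.
Then α = 0.34×34.0000 = 11.560 and β = s−α = 22.440.

α = 11.560, β = 22.440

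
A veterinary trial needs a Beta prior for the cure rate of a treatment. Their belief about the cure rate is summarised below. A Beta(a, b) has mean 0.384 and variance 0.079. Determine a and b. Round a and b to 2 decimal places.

a = 0.77, b = 1.23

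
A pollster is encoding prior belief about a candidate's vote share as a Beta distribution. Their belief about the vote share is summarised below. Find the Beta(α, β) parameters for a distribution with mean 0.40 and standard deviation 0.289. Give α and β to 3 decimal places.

First σ² = 0.083521. Setting α = μn, β = (1−μ)n with n = α+β,
μ(1−μ)/(n+1) = 0.083521 ⇒ n+1 = 0.2400/0.083521 = 2.8735 ⇒ n = 1.8735.
Hence α = 0.40×1.8735 = 0.749, β = 0.60×1.8735 = 1.124.

α = 0.749, β = 1.124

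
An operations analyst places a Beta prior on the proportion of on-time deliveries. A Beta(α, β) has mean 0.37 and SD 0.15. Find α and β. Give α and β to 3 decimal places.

α = 3.463, β = 5.897

Variance = 0.15² = 0.0225. The moment-matching identity α+β = μ(1−μ)/Var − 1 gives
α+β = 0.2331/0.0225 − 1 = 9.3600, so α = μ·9.3600 = 3.463 and β = (1−μ)·9.3600 = 5.897.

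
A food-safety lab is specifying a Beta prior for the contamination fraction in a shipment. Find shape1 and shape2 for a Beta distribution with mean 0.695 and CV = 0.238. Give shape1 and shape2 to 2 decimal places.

Var = (CV·μ)² = (0.238×0.695)² = 0.027360.
shape1+shape2 = μ(1−μ)/Var − 1 = 0.211975/0.027360 − 1 = 6.7475.
Thus shape1 = 0.695·6.7475 = 4.69 and shape2 = 0.305·6.7475 = 2.06.

shape1 = 4.69, shape2 = 2.06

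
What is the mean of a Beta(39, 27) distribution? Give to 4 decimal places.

0.5909

The Beta mean is α/(α+β) = 39/(39+27) = 0.5909.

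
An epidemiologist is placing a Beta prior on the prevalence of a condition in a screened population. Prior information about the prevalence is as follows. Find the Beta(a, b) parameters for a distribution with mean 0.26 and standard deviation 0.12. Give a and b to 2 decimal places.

a = 3.21, b = 9.15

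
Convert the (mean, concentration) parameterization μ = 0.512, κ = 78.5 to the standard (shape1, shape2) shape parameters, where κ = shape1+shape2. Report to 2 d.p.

shape1 = 40.19, shape2 = 38.31

shape1 = μκ = 0.512×78.5 = 40.19 and shape2 = (1−μ)κ = 0.488×78.5 = 38.31.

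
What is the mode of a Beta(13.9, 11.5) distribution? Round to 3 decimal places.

With α,β > 1, mode = (α−1)/(α+β−2) = 12.9/23.4 = 0.551.

0.551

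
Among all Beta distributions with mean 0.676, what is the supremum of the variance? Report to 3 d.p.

0.219

For fixed mean μ the Beta variance is μ(1−μ)/(α+β+1), increasing as α+β decreases.
Its least upper bound (not attained) is μ(1−μ) = 0.676·0.324 = 0.219.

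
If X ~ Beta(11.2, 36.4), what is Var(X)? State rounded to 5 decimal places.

μ = 11.2/47.6 = 0.235294; Var = μ(1−μ)/(α+β+1) = 0.1799308/48.6 = 0.00370.

0.00370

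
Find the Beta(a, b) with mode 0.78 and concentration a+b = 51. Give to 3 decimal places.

a = 39.220, b = 11.780

Mode = (a−1)/(κ−2) with κ = a+b, so a−1 = 0.78·49 = 38.220.
a = 39.220; b = κ − a = 11.780.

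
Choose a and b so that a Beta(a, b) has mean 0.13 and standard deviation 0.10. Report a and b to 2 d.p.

First σ² = 0.0100. Setting a = μn, b = (1−μ)n with n = a+b,
μ(1−μ)/(n+1) = 0.0100 ⇒ n+1 = 0.1131/0.0100 = 11.3100 ⇒ n = 10.3100.
Hence a = 0.13×10.3100 = 1.34, b = 0.87×10.3100 = 8.97.

a = 1.34, b = 8.97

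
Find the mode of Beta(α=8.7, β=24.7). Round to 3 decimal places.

0.245

The density x^(α−1)(1−x)^(β−1) is maximised at (α−1)/(α+β−2) = 7.7/31.4 = 0.245.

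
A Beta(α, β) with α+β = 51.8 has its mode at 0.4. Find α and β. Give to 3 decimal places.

α = 20.920, β = 30.880

For α,β>1 the mode is (α−1)/(α+β−2), so α = mode·(κ−2)+1 = 0.4×49.8+1 = 20.920.
And β = (1−mode)·(κ−2)+1 = 0.6×49.8+1 = 30.880.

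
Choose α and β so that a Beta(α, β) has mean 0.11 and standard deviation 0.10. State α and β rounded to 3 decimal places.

Variance = 0.10² = 0.0100. The moment-matching identity α+β = μ(1−μ)/Var − 1 gives
α+β = 0.0979/0.0100 − 1 = 8.7900, so α = μ·8.7900 = 0.967 and β = (1−μ)·8.7900 = 7.823.

α = 0.967, β = 7.823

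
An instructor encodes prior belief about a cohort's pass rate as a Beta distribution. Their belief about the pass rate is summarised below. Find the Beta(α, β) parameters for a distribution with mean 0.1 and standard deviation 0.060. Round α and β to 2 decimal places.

σ² = 0.060² = 0.003600.
With s = α+β, Var = μ(1−μ)/(s+1), so s+1 = (0.1×0.9)/0.003600 = 25.0000 and s = 24.0000.
α = μs = 2.40, β = (1−μ)s = 21.60.

α = 2.40, β = 21.60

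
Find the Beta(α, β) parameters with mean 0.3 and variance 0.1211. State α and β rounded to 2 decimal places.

By moment matching, α+β = μ(1−μ)/σ² − 1 = (0.3·0.7)/0.1211 − 1 = 1.7341 − 1 = 0.7341.
Since α/(α+β) = μ, α = 0.3·0.7341 = 0.22 and β = 0.7·0.7341 = 0.51.

α = 0.22, β = 0.51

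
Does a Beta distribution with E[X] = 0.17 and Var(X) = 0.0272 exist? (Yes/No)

Yes

The Beta variance bound is σ² < μ(1−μ).
Here μ(1−μ) = 0.17×0.83 = 0.1411, and 0.0272 < 0.1411.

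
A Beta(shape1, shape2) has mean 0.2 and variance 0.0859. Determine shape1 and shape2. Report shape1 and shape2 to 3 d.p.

shape1 = 0.173, shape2 = 0.690

Let s = shape1+shape2. The Beta variance is μ(1−μ)/(s+1).
So s+1 = μ(1−μ)/σ² = (0.2×0.8)/0.0859 = 0.16/0.0859 = 1.8626, giving s = 0.8626.
Then shape1 = μs = 0.2×0.8626 = 0.173 and shape2 = (1−μ)s = 0.8×0.8626 = 0.690.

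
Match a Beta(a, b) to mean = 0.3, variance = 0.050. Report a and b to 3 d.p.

a = 0.960, b = 2.240

By moment matching, a+b = μ(1−μ)/σ² − 1 = (0.3·0.7)/0.050 − 1 = 4.2000 − 1 = 3.2000.
Since a/(a+b) = μ, a = 0.3·3.2000 = 0.960 and b = 0.7·3.2000 = 2.240.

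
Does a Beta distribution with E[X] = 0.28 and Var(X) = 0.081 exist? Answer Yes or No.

A Beta with mean μ has variance μ(1−μ)/(α+β+1) < μ(1−μ).
Here μ(1−μ) = 0.28×0.72 = 0.2016, and 0.081 < 0.2016.

Yes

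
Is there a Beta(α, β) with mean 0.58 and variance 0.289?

No

For any Beta, Var(X) < E[X]·(1−E[X]).
Here μ(1−μ) = 0.58×0.42 = 0.2436, and 0.289 ≥ 0.2436.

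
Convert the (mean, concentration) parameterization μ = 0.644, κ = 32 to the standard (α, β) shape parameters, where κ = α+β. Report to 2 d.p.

Split κ in proportion μ : (1−μ): α = 0.644·32 = 20.61, β = 32 − 20.61 = 11.39.

α = 20.61, β = 11.39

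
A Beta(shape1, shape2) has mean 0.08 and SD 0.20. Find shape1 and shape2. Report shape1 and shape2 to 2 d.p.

σ² = 0.20² = 0.0400.
With s = shape1+shape2, Var = μ(1−μ)/(s+1), so s+1 = (0.08×0.92)/0.0400 = 1.8400 and s = 0.8400.
shape1 = μs = 0.07, shape2 = (1−μ)s = 0.77.

shape1 = 0.07, shape2 = 0.77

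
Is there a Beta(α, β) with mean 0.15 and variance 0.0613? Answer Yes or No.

Yes

A Beta with mean μ has variance μ(1−μ)/(α+β+1) < μ(1−μ).
Here μ(1−μ) = 0.15×0.85 = 0.1275, and 0.0613 < 0.1275.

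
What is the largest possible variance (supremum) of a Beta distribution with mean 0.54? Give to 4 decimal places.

Var = μ(1−μ)/(α+β+1), which approaches μ(1−μ) as α+β → 0.
So the supremum is μ(1−μ) = 0.54×0.46 = 0.2484.

0.2484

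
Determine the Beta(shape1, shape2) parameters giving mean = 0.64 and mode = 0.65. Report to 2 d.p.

shape1 = 19.20, shape2 = 10.80

Let s = shape1+shape2. Mean gives shape1 = μs = 0.64s; mode gives (shape1−1)/(s−2) = 0.65.
Substituting: 0.64s − 1 = 0.65(s−2) = 0.65s − 1.30, so -0.01s = -0.30 and s = 30.0000.
Then shape1 = 0.64×30.0000 = 19.20 and shape2 = s−shape1 = 10.80.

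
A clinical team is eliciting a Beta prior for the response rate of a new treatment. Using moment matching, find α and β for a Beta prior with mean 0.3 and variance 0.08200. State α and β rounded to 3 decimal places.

Let s = α+β. The Beta variance is μ(1−μ)/(s+1).
So s+1 = μ(1−μ)/σ² = (0.3×0.7)/0.08200 = 0.21/0.08200 = 2.5610, giving s = 1.5610.
Then α = μs = 0.3×1.5610 = 0.468 and β = (1−μ)s = 0.7×1.5610 = 1.093.

α = 0.468, β = 1.093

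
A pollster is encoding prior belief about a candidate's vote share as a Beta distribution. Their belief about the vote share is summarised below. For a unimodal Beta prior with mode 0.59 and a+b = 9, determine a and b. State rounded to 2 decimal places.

a = 5.13, b = 3.87

Since the density peak of Beta(a,b) is at (a−1)/(a+b−2),
a = 1 + 0.59(9−2) = 5.13 and b = 9 − 5.13 = 3.87.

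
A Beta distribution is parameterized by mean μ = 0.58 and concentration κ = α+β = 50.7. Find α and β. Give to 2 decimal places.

α = 29.41, β = 21.29

Split κ in proportion μ : (1−μ): α = 0.58·50.7 = 29.41, β = 50.7 − 29.41 = 21.29.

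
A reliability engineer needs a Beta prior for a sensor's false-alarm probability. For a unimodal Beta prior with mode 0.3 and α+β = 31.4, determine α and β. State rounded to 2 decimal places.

α = 9.82, β = 21.58

Mode = (α−1)/(κ−2) with κ = α+β, so α−1 = 0.3·29.4 = 8.82.
α = 9.82; β = κ − α = 21.58.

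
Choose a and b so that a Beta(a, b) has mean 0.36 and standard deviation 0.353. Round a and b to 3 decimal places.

Variance = 0.353² = 0.124609. The moment-matching identity a+b = μ(1−μ)/Var − 1 gives
a+b = 0.2304/0.124609 − 1 = 0.8490, so a = μ·0.8490 = 0.306 and b = (1−μ)·0.8490 = 0.543.

a = 0.306, b = 0.543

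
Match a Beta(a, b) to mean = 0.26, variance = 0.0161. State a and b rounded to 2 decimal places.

a = 2.85, b = 8.10

Let s = a+b. The Beta variance is μ(1−μ)/(s+1).
So s+1 = μ(1−μ)/σ² = (0.26×0.74)/0.0161 = 0.1924/0.0161 = 11.9503, giving s = 10.9503.
Then a = μs = 0.26×10.9503 = 2.85 and b = (1−μ)s = 0.74×10.9503 = 8.10.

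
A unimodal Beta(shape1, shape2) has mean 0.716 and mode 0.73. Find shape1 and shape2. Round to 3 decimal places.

With s = shape1+shape2: μ = shape1/s and mode = (shape1−1)/(s−2). Eliminating shape1 = μs,
μs − 1 = m(s−2) ⇒ s(μ−m) = 1−2m ⇒ s = -0.46/-0.014 = 32.8571.
So shape1 = μs = 23.526, shape2 = (1−μ)s = 9.331.

shape1 = 23.526, shape2 = 9.331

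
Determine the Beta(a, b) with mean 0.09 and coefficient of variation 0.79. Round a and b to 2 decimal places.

a = 1.37, b = 13.83

Var = (CV·μ)² = (0.79×0.09)² = 0.005055.
a+b = μ(1−μ)/Var − 1 = 0.0819/0.005055 − 1 = 15.2011.
Thus a = 0.09·15.2011 = 1.37 and b = 0.91·15.2011 = 13.83.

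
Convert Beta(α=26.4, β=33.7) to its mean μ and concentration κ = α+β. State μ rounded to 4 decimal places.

κ = α+β = 26.4+33.7 = 60.1; μ = α/κ = 26.4/60.1 = 0.4393.

μ = 0.4393, κ = 60.1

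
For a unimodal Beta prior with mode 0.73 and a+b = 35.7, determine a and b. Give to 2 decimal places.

a = 25.60, b = 10.10

For a,b>1 the mode is (a−1)/(a+b−2), so a = mode·(κ−2)+1 = 0.73×33.7+1 = 25.60.
And b = (1−mode)·(κ−2)+1 = 0.27×33.7+1 = 10.10.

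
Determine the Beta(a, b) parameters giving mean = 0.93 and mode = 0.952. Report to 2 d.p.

a = 38.21, b = 2.88

Let s = a+b. Mean gives a = μs = 0.93s; mode gives (a−1)/(s−2) = 0.952.
Substituting: 0.93s − 1 = 0.952(s−2) = 0.952s − 1.904, so -0.022s = -0.904 and s = 41.0909.
Then a = 0.93×41.0909 = 38.21 and b = s−a = 2.88.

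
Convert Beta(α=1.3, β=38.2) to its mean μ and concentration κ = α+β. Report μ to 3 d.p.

μ = 0.033, κ = 39.5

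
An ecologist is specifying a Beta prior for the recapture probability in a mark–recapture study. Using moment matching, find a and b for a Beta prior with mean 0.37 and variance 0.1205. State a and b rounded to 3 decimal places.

Write ν = a+b; then a = μν and Var = μ(1−μ)/(ν+1).
ν = μ(1−μ)/Var − 1 = 0.2331/0.1205 − 1 = 0.9344.
a = 0.37·0.9344 = 0.346, b = 0.63·0.9344 = 0.589.

a = 0.346, b = 0.589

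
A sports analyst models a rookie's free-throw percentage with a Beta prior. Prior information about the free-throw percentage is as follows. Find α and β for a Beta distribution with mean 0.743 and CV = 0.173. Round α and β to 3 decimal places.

σ = CV·μ = 0.173×0.743 = 0.12854, so σ² = 0.016522.
s+1 = μ(1−μ)/σ² = 0.190951/0.016522 = 11.5572, so s = α+β = 10.5572.
α = μs = 7.844, β = (1−μ)s = 2.713.

α = 7.844, β = 2.713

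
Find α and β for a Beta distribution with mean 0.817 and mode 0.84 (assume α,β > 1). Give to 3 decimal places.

α = 24.155, β = 5.410

With s = α+β: μ = α/s and mode = (α−1)/(s−2). Eliminating α = μs,
μs − 1 = m(s−2) ⇒ s(μ−m) = 1−2m ⇒ s = -0.68/-0.023 = 29.5652.
So α = μs = 24.155, β = (1−μ)s = 5.410.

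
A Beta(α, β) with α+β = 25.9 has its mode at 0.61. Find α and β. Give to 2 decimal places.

α = 15.58, β = 10.32

Since the density peak of Beta(α,β) is at (α−1)/(α+β−2),
α = 1 + 0.61(25.9−2) = 15.58 and β = 25.9 − 15.58 = 10.32.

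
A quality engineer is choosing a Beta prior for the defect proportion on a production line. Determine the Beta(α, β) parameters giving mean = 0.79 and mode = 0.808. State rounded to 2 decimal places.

With s = α+β: μ = α/s and mode = (α−1)/(s−2). Eliminating α = μs,
μs − 1 = m(s−2) ⇒ s(μ−m) = 1−2m ⇒ s = -0.616/-0.018 = 34.2222.
So α = μs = 27.04, β = (1−μ)s = 7.19.

α = 27.04, β = 7.19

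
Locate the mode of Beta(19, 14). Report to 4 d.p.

The density x^(α−1)(1−x)^(β−1) is maximised at (α−1)/(α+β−2) = 18/31 = 0.5806.

0.5806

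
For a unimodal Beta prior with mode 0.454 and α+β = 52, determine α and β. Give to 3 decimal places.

α = 23.700, β = 28.300

Mode = (α−1)/(κ−2) with κ = α+β, so α−1 = 0.454·50 = 22.700.
α = 23.700; β = κ − α = 28.300.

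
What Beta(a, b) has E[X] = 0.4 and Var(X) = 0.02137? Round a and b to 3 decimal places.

By moment matching, a+b = μ(1−μ)/σ² − 1 = (0.4·0.6)/0.02137 − 1 = 11.2307 − 1 = 10.2307.
Since a/(a+b) = μ, a = 0.4·10.2307 = 4.092 and b = 0.6·10.2307 = 6.138.

a = 4.092, b = 6.138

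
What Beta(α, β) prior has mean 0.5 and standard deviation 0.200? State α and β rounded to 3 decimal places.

α = 2.625, β = 2.625

Variance = 0.200² = 0.040000. The moment-matching identity α+β = μ(1−μ)/Var − 1 gives
α+β = 0.25/0.040000 − 1 = 5.2500, so α = μ·5.2500 = 2.625 and β = (1−μ)·5.2500 = 2.625.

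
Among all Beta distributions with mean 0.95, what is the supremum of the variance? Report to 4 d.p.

For fixed mean μ the Beta variance is μ(1−μ)/(α+β+1), increasing as α+β decreases.
Its least upper bound (not attained) is μ(1−μ) = 0.95·0.05 = 0.0475.

0.0475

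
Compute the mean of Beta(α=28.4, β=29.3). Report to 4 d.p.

The Beta mean is α/(α+β) = 28.4/(28.4+29.3) = 0.4922.

0.4922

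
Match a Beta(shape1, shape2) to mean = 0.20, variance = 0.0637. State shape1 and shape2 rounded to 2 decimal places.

By moment matching, shape1+shape2 = μ(1−μ)/σ² − 1 = (0.20·0.80)/0.0637 − 1 = 2.5118 − 1 = 1.5118.
Since shape1/(shape1+shape2) = μ, shape1 = 0.20·1.5118 = 0.30 and shape2 = 0.80·1.5118 = 1.21.

shape1 = 0.30, shape2 = 1.21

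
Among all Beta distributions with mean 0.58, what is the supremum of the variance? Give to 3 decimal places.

Var = μ(1−μ)/(α+β+1), which approaches μ(1−μ) as α+β → 0.
So the supremum is μ(1−μ) = 0.58×0.42 = 0.244.

0.244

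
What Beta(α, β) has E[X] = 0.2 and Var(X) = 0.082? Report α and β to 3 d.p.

By moment matching, α+β = μ(1−μ)/σ² − 1 = (0.2·0.8)/0.082 − 1 = 1.9512 − 1 = 0.9512.
Since α/(α+β) = μ, α = 0.2·0.9512 = 0.190 and β = 0.8·0.9512 = 0.761.

α = 0.190, β = 0.761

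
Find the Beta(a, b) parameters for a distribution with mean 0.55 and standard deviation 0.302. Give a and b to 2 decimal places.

a = 0.94, b = 0.77

σ² = 0.302² = 0.091204.
With s = a+b, Var = μ(1−μ)/(s+1), so s+1 = (0.55×0.45)/0.091204 = 2.7137 and s = 1.7137.
a = μs = 0.94, b = (1−μ)s = 0.77.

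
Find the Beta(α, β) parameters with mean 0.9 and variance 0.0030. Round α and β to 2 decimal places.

α = 26.10, β = 2.90

Write ν = α+β; then α = μν and Var = μ(1−μ)/(ν+1).
ν = μ(1−μ)/Var − 1 = 0.09/0.0030 − 1 = 29.0000.
α = 0.9·29.0000 = 26.10, β = 0.1·29.0000 = 2.90.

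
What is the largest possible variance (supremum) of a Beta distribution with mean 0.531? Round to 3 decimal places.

Var = μ(1−μ)/(α+β+1), which approaches μ(1−μ) as α+β → 0.
So the supremum is μ(1−μ) = 0.531×0.469 = 0.249.

0.249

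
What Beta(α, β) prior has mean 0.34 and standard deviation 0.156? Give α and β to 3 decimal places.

σ² = 0.156² = 0.024336.
With s = α+β, Var = μ(1−μ)/(s+1), so s+1 = (0.34×0.66)/0.024336 = 9.2209 and s = 8.2209.
α = μs = 2.795, β = (1−μ)s = 5.426.

α = 2.795, β = 5.426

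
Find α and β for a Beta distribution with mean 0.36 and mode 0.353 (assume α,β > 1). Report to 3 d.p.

α = 15.120, β = 26.880

With s = α+β: μ = α/s and mode = (α−1)/(s−2). Eliminating α = μs,
μs − 1 = m(s−2) ⇒ s(μ−m) = 1−2m ⇒ s = 0.294/0.007 = 42.0000.
So α = μs = 15.120, β = (1−μ)s = 26.880.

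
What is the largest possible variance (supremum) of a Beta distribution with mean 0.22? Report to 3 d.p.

0.172

Var = μ(1−μ)/(α+β+1), which approaches μ(1−μ) as α+β → 0.
So the supremum is μ(1−μ) = 0.22×0.78 = 0.172.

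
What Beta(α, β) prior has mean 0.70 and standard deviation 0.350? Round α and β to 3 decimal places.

α = 0.500, β = 0.214

Variance = 0.350² = 0.122500. The moment-matching identity α+β = μ(1−μ)/Var − 1 gives
α+β = 0.2100/0.122500 − 1 = 0.7143, so α = μ·0.7143 = 0.500 and β = (1−μ)·0.7143 = 0.214.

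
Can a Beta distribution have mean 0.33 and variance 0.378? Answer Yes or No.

No

For any Beta, Var(X) < E[X]·(1−E[X]).
Here μ(1−μ) = 0.33×0.67 = 0.2211, and 0.378 ≥ 0.2211.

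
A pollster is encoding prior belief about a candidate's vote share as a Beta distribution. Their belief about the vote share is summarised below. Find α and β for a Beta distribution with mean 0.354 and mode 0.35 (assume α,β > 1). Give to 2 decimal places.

With s = α+β: μ = α/s and mode = (α−1)/(s−2). Eliminating α = μs,
μs − 1 = m(s−2) ⇒ s(μ−m) = 1−2m ⇒ s = 0.30/0.004 = 75.0000.
So α = μs = 26.55, β = (1−μ)s = 48.45.

α = 26.55, β = 48.45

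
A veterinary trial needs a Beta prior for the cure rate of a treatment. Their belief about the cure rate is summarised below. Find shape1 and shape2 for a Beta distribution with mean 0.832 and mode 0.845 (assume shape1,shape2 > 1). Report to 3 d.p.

shape1 = 44.160, shape2 = 8.917

Let s = shape1+shape2. Mean gives shape1 = μs = 0.832s; mode gives (shape1−1)/(s−2) = 0.845.
Substituting: 0.832s − 1 = 0.845(s−2) = 0.845s − 1.690, so -0.013s = -0.690 and s = 53.0769.
Then shape1 = 0.832×53.0769 = 44.160 and shape2 = s−shape1 = 8.917.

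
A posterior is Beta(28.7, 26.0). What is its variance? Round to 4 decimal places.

0.0045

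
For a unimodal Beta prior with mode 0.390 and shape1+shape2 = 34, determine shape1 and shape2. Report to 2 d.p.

shape1 = 13.48, shape2 = 20.52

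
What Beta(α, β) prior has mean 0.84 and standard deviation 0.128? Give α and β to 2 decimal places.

α = 6.05, β = 1.15

Variance = 0.128² = 0.016384. The moment-matching identity α+β = μ(1−μ)/Var − 1 gives
α+β = 0.1344/0.016384 − 1 = 7.2031, so α = μ·7.2031 = 6.05 and β = (1−μ)·7.2031 = 1.15.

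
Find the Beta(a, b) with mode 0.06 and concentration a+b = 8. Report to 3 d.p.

For a,b>1 the mode is (a−1)/(a+b−2), so a = mode·(κ−2)+1 = 0.06×6+1 = 1.360.
And b = (1−mode)·(κ−2)+1 = 0.94×6+1 = 6.640.

a = 1.360, b = 6.640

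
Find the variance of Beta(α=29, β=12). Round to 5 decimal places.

α+β = 41 and αβ = 348, so Var = αβ/[(α+β)²(α+β+1)] = 348/70602 = 0.00493.

0.00493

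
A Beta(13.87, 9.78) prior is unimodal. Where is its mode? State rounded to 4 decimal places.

With α,β > 1, mode = (α−1)/(α+β−2) = 12.87/21.65 = 0.5945.

0.5945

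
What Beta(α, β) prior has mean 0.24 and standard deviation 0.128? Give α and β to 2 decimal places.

Variance = 0.128² = 0.016384. The moment-matching identity α+β = μ(1−μ)/Var − 1 gives
α+β = 0.1824/0.016384 − 1 = 10.1328, so α = μ·10.1328 = 2.43 and β = (1−μ)·10.1328 = 7.70.

α = 2.43, β = 7.70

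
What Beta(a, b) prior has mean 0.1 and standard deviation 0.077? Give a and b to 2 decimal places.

a = 1.42, b = 12.76

First σ² = 0.005929. Setting a = μn, b = (1−μ)n with n = a+b,
μ(1−μ)/(n+1) = 0.005929 ⇒ n+1 = 0.09/0.005929 = 15.1796 ⇒ n = 14.1796.
Hence a = 0.1×14.1796 = 1.42, b = 0.9×14.1796 = 12.76.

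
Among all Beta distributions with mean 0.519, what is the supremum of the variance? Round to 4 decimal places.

0.2496

For fixed mean μ the Beta variance is μ(1−μ)/(α+β+1), increasing as α+β decreases.
Its least upper bound (not attained) is μ(1−μ) = 0.519·0.481 = 0.2496.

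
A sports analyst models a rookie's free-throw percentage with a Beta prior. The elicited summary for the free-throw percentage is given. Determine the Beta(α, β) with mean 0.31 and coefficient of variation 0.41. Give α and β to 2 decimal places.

Var = (CV·μ)² = (0.41×0.31)² = 0.016154.
α+β = μ(1−μ)/Var − 1 = 0.2139/0.016154 − 1 = 12.2410.
Thus α = 0.31·12.2410 = 3.79 and β = 0.69·12.2410 = 8.45.

α = 3.79, β = 8.45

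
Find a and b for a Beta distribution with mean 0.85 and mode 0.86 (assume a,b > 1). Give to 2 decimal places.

Let s = a+b. Mean gives a = μs = 0.85s; mode gives (a−1)/(s−2) = 0.86.
Substituting: 0.85s − 1 = 0.86(s−2) = 0.86s − 1.72, so -0.01s = -0.72 and s = 72.0000.
Then a = 0.85×72.0000 = 61.20 and b = s−a = 10.80.

a = 61.20, b = 10.80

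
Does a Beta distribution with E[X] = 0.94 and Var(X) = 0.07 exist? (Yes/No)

The Beta variance bound is σ² < μ(1−μ).
Here μ(1−μ) = 0.94×0.06 = 0.0564, and 0.07 ≥ 0.0564.

No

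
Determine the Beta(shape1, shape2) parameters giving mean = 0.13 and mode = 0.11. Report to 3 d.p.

shape1 = 5.070, shape2 = 33.930

Let s = shape1+shape2. Mean gives shape1 = μs = 0.13s; mode gives (shape1−1)/(s−2) = 0.11.
Substituting: 0.13s − 1 = 0.11(s−2) = 0.11s − 0.22, so 0.02s = 0.78 and s = 39.0000.
Then shape1 = 0.13×39.0000 = 5.070 and shape2 = s−shape1 = 33.930.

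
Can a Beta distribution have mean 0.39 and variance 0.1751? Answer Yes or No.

Yes

A Beta with mean μ has variance μ(1−μ)/(α+β+1) < μ(1−μ).
Here μ(1−μ) = 0.39×0.61 = 0.2379, and 0.1751 < 0.2379.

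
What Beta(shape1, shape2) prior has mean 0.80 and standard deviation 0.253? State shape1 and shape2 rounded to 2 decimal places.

σ² = 0.253² = 0.064009.
With s = shape1+shape2, Var = μ(1−μ)/(s+1), so s+1 = (0.80×0.20)/0.064009 = 2.4996 and s = 1.4996.
shape1 = μs = 1.20, shape2 = (1−μ)s = 0.30.

shape1 = 1.20, shape2 = 0.30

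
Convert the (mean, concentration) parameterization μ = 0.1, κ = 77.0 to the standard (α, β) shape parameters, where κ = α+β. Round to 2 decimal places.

α = 7.70, β = 69.30

Split κ in proportion μ : (1−μ): α = 0.1·77.0 = 7.70, β = 77.0 − 7.70 = 69.30.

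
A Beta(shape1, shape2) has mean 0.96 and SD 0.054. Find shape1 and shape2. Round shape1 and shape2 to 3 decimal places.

shape1 = 11.682, shape2 = 0.487

Variance = 0.054² = 0.002916. The moment-matching identity shape1+shape2 = μ(1−μ)/Var − 1 gives
shape1+shape2 = 0.0384/0.002916 − 1 = 12.1687, so shape1 = μ·12.1687 = 11.682 and shape2 = (1−μ)·12.1687 = 0.487.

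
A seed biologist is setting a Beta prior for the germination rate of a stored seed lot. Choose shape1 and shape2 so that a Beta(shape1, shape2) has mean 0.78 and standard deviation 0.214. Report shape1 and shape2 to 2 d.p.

First σ² = 0.045796. Setting shape1 = μn, shape2 = (1−μ)n with n = shape1+shape2,
μ(1−μ)/(n+1) = 0.045796 ⇒ n+1 = 0.1716/0.045796 = 3.7471 ⇒ n = 2.7471.
Hence shape1 = 0.78×2.7471 = 2.14, shape2 = 0.22×2.7471 = 0.60.

shape1 = 2.14, shape2 = 0.60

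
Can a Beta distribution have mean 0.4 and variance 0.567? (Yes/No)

No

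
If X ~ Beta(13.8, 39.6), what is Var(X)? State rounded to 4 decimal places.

μ = 13.8/53.4 = 0.258427; Var = μ(1−μ)/(α+β+1) = 0.1916425/54.4 = 0.0035.

0.0035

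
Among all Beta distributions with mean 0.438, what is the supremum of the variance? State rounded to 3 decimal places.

Var = μ(1−μ)/(α+β+1), which approaches μ(1−μ) as α+β → 0.
So the supremum is μ(1−μ) = 0.438×0.562 = 0.246.

0.246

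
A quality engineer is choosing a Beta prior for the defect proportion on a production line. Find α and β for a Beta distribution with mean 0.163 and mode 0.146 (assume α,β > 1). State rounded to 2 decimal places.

α = 6.79, β = 34.86

With s = α+β: μ = α/s and mode = (α−1)/(s−2). Eliminating α = μs,
μs − 1 = m(s−2) ⇒ s(μ−m) = 1−2m ⇒ s = 0.708/0.017 = 41.6471.
So α = μs = 6.79, β = (1−μ)s = 34.86.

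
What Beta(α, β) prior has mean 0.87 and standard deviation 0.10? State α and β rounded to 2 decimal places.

α = 8.97, β = 1.34

Variance = 0.10² = 0.0100. The moment-matching identity α+β = μ(1−μ)/Var − 1 gives
α+β = 0.1131/0.0100 − 1 = 10.3100, so α = μ·10.3100 = 8.97 and β = (1−μ)·10.3100 = 1.34.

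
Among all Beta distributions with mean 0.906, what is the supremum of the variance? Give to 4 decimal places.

0.0852

For fixed mean μ the Beta variance is μ(1−μ)/(α+β+1), increasing as α+β decreases.
Its least upper bound (not attained) is μ(1−μ) = 0.906·0.094 = 0.0852.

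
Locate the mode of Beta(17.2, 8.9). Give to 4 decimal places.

The density x^(α−1)(1−x)^(β−1) is maximised at (α−1)/(α+β−2) = 16.2/24.1 = 0.6722.

0.6722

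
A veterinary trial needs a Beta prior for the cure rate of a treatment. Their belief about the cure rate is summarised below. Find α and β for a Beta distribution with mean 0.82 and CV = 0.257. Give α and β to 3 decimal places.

α = 1.905, β = 0.418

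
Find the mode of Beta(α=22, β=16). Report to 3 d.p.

0.583

The density x^(α−1)(1−x)^(β−1) is maximised at (α−1)/(α+β−2) = 21/36 = 0.583.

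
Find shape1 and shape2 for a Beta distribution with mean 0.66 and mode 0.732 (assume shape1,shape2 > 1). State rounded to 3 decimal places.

With s = shape1+shape2: μ = shape1/s and mode = (shape1−1)/(s−2). Eliminating shape1 = μs,
μs − 1 = m(s−2) ⇒ s(μ−m) = 1−2m ⇒ s = -0.464/-0.072 = 6.4444.
So shape1 = μs = 4.253, shape2 = (1−μ)s = 2.191.

shape1 = 4.253, shape2 = 2.191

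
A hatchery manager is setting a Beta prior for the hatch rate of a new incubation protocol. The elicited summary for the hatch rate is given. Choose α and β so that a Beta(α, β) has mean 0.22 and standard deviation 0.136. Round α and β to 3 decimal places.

α = 1.821, β = 6.457

σ² = 0.136² = 0.018496.
With s = α+β, Var = μ(1−μ)/(s+1), so s+1 = (0.22×0.78)/0.018496 = 9.2777 and s = 8.2777.
α = μs = 1.821, β = (1−μ)s = 6.457.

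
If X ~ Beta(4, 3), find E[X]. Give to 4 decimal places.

0.5714

The Beta mean is α/(α+β) = 4/(4+3) = 0.5714.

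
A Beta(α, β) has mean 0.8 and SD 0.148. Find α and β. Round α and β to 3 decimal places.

α = 5.044, β = 1.261

σ² = 0.148² = 0.021904.
With s = α+β, Var = μ(1−μ)/(s+1), so s+1 = (0.8×0.2)/0.021904 = 7.3046 and s = 6.3046.
α = μs = 5.044, β = (1−μ)s = 1.261.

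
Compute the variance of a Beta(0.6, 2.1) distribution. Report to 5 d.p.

0.04671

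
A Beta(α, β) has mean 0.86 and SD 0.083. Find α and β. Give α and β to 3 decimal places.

α = 14.170, β = 2.307

σ² = 0.083² = 0.006889.
With s = α+β, Var = μ(1−μ)/(s+1), so s+1 = (0.86×0.14)/0.006889 = 17.4771 and s = 16.4771.
α = μs = 14.170, β = (1−μ)s = 2.307.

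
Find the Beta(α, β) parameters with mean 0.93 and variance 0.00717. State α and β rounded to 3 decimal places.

α = 7.514, β = 0.566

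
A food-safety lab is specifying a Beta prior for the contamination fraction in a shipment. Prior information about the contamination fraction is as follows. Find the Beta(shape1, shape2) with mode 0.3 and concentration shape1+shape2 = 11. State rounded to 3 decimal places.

shape1 = 3.700, shape2 = 7.300

For shape1,shape2>1 the mode is (shape1−1)/(shape1+shape2−2), so shape1 = mode·(κ−2)+1 = 0.3×9+1 = 3.700.
And shape2 = (1−mode)·(κ−2)+1 = 0.7×9+1 = 7.300.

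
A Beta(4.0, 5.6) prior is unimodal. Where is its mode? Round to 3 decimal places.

The density x^(α−1)(1−x)^(β−1) is maximised at (α−1)/(α+β−2) = 3.0/7.6 = 0.395.

0.395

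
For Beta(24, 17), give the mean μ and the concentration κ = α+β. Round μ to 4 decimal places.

κ = α+β = 24+17 = 41; μ = α/κ = 24/41 = 0.5854.

μ = 0.5854, κ = 41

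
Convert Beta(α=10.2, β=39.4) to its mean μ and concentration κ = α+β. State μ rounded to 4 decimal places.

κ = α+β = 10.2+39.4 = 49.6; μ = α/κ = 10.2/49.6 = 0.2056.

μ = 0.2056, κ = 49.6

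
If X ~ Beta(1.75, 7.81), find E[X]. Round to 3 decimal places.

0.183

The Beta mean is α/(α+β) = 1.75/(1.75+7.81) = 0.183.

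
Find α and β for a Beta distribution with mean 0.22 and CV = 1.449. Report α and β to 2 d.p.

α = 0.15, β = 0.54

σ = CV·μ = 1.449×0.22 = 0.31878, so σ² = 0.101621.
s+1 = μ(1−μ)/σ² = 0.1716/0.101621 = 1.6886, so s = α+β = 0.6886.
α = μs = 0.15, β = (1−μ)s = 0.54.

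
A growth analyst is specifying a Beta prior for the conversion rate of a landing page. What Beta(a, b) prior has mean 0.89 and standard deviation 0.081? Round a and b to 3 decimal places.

σ² = 0.081² = 0.006561.
With s = a+b, Var = μ(1−μ)/(s+1), so s+1 = (0.89×0.11)/0.006561 = 14.9215 and s = 13.9215.
a = μs = 12.390, b = (1−μ)s = 1.531.

a = 12.390, b = 1.531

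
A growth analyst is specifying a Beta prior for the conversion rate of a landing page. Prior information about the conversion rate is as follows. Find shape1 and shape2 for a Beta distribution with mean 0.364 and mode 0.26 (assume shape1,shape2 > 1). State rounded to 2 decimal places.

shape1 = 1.68, shape2 = 2.94

Let s = shape1+shape2. Mean gives shape1 = μs = 0.364s; mode gives (shape1−1)/(s−2) = 0.26.
Substituting: 0.364s − 1 = 0.26(s−2) = 0.26s − 0.52, so 0.104s = 0.48 and s = 4.6154.
Then shape1 = 0.364×4.6154 = 1.68 and shape2 = s−shape1 = 2.94.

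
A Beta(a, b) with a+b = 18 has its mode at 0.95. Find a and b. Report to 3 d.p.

a = 16.200, b = 1.800

Mode = (a−1)/(κ−2) with κ = a+b, so a−1 = 0.95·16 = 15.200.
a = 16.200; b = κ − a = 1.800.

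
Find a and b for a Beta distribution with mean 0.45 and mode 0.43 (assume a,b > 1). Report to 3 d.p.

Let s = a+b. Mean gives a = μs = 0.45s; mode gives (a−1)/(s−2) = 0.43.
Substituting: 0.45s − 1 = 0.43(s−2) = 0.43s − 0.86, so 0.02s = 0.14 and s = 7.0000.
Then a = 0.45×7.0000 = 3.150 and b = s−a = 3.850.

a = 3.150, b = 3.850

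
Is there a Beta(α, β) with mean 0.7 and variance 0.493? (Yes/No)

No

The Beta variance bound is σ² < μ(1−μ).
Here μ(1−μ) = 0.7×0.3 = 0.21, and 0.493 ≥ 0.21.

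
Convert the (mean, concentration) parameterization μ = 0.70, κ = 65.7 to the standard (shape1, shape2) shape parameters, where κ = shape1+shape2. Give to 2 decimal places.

shape1 = 45.99, shape2 = 19.71

shape1 = μκ = 0.70×65.7 = 45.99 and shape2 = (1−μ)κ = 0.30×65.7 = 19.71.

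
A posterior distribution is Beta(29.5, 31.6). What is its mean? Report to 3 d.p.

The Beta mean is α/(α+β) = 29.5/(29.5+31.6) = 0.483.

0.483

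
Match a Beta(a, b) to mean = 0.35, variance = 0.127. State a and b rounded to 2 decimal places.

Let s = a+b. The Beta variance is μ(1−μ)/(s+1).
So s+1 = μ(1−μ)/σ² = (0.35×0.65)/0.127 = 0.2275/0.127 = 1.7913, giving s = 0.7913.
Then a = μs = 0.35×0.7913 = 0.28 and b = (1−μ)s = 0.65×0.7913 = 0.51.

a = 0.28, b = 0.51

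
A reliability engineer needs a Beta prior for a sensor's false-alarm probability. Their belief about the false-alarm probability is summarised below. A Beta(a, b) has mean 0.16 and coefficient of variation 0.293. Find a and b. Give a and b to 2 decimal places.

a = 9.62, b = 50.53

Var = (CV·μ)² = (0.293×0.16)² = 0.002198.
a+b = μ(1−μ)/Var − 1 = 0.1344/0.002198 − 1 = 60.1539.
Thus a = 0.16·60.1539 = 9.62 and b = 0.84·60.1539 = 50.53.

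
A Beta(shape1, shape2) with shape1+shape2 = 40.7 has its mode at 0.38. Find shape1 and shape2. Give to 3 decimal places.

shape1 = 15.706, shape2 = 24.994

Since the density peak of Beta(shape1,shape2) is at (shape1−1)/(shape1+shape2−2),
shape1 = 1 + 0.38(40.7−2) = 15.706 and shape2 = 40.7 − 15.706 = 24.994.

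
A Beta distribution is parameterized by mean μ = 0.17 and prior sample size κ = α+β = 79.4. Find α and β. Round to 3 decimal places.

α = μκ = 0.17×79.4 = 13.498 and β = (1−μ)κ = 0.83×79.4 = 65.902.

α = 13.498, β = 65.902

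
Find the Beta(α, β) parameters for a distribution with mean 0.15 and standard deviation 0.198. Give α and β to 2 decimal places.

α = 0.34, β = 1.91

σ² = 0.198² = 0.039204.
With s = α+β, Var = μ(1−μ)/(s+1), so s+1 = (0.15×0.85)/0.039204 = 3.2522 and s = 2.2522.
α = μs = 0.34, β = (1−μ)s = 1.91.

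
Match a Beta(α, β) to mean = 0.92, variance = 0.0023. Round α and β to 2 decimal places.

Let s = α+β. The Beta variance is μ(1−μ)/(s+1).
So s+1 = μ(1−μ)/σ² = (0.92×0.08)/0.0023 = 0.0736/0.0023 = 32.0000, giving s = 31.0000.
Then α = μs = 0.92×31.0000 = 28.52 and β = (1−μ)s = 0.08×31.0000 = 2.48.

α = 28.52, β = 2.48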